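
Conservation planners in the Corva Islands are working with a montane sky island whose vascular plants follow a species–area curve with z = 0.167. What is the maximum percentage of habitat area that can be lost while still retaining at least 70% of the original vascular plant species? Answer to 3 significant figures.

88.2%

Need (A_new/A_old)^0.167 = 0.7, so A_new/A_old = 0.7^(1/0.167) = 0.7^5.988
ln(A_new/A_old) = ln 0.7 / 0.167 = -0.3567 / 0.167 = -2.1358
A_new/A_old = e^-2.1358 ≈ 0.1182
Fraction that can be lost = 1 − 0.1182 = 0.8818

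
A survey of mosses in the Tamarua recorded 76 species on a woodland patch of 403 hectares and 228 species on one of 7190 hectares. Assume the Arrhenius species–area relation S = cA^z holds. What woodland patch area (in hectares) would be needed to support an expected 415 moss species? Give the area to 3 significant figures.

34600 hectares

z = ln(228/76) / ln(7190/403) = 1.0986 / 2.8815 = 0.3813
c = 76 / 403^0.3813 = 76 / 9.847 = 7.718
A = (415/7.718)^(1/0.3813) ⇒ ln A = ln(53.77)/0.3813 = 10.4514
A = e^10.4514 ≈ 34592 hectares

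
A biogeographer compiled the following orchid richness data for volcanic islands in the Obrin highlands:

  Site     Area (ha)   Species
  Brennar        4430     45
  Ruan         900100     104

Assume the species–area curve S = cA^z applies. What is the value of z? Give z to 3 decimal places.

Taking logs: ln S = ln c + z ln A, so z = (ln S₂ − ln S₁)/(ln A₂ − ln A₁).
z = ln(104/45) / ln(900100/4430) = ln(2.311) / ln(203.2) = 0.8377 / 5.3141 = 0.1576

0.158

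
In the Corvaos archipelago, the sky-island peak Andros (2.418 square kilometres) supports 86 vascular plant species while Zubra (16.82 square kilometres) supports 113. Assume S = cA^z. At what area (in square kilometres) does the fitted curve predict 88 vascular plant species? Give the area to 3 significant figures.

2.85 square kilometres

z = ln(113/86) / ln(16.82/2.418) = 0.2730 / 1.9396 = 0.1408
c = 86 / 2.418^0.1408 = 86 / 1.132 = 75.95
A = (88/75.95)^(1/0.1408) ⇒ ln A = ln(1.159)/0.1408 = 1.0463
A = e^1.0463 ≈ 2.847 square kilometres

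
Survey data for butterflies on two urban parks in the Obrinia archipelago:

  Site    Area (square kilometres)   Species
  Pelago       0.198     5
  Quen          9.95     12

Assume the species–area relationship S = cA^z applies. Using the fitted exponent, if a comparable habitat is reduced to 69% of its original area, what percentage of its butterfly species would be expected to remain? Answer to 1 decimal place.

92.0%

z = ln(12/5) / ln(9.95/0.198) = 0.8755 / 3.9171 = 0.2235
S_new/S_old = (A_new/A_old)^z = 0.69^0.2235 = exp(0.2235 × -0.3711) = 0.9204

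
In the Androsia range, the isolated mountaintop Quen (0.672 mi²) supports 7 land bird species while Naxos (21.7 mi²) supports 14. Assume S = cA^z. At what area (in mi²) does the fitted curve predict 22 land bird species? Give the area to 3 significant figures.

209 mi²

z = ln(14/7) / ln(21.7/0.672) = 0.6931 / 3.4748 = 0.1995
c = 7 / 0.672^0.1995 = 7 / 0.9238 = 7.578
A = (22/7.578)^(1/0.1995) ⇒ ln A = ln(2.903)/0.1995 = 5.3432
A = e^5.3432 ≈ 209.2 mi²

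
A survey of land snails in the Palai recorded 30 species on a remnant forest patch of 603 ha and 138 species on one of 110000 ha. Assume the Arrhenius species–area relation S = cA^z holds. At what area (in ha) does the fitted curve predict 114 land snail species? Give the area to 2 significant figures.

57000 ha

z = ln(138/30) / ln(110000/603) = 1.5261 / 5.2063 = 0.2931
c = 30 / 603^0.2931 = 30 / 6.531 = 4.594
A = (114/4.594)^(1/0.2931) ⇒ ln A = ln(24.82)/0.2931 = 10.9564
A = e^10.9564 ≈ 57321 ha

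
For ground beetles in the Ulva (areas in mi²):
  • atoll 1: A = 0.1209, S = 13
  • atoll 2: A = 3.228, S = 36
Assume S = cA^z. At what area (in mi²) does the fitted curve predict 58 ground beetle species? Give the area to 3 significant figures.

z = ln(36/13) / ln(3.228/0.1209) = 1.0186 / 3.2847 = 0.3101
c = 13 / 0.1209^0.3101 = 13 / 0.5194 = 25.03
A = (58/25.03)^(1/0.3101) ⇒ ln A = ln(2.317)/0.3101 = 2.7098
A = e^2.7098 ≈ 15.03 mi²

15.0 mi²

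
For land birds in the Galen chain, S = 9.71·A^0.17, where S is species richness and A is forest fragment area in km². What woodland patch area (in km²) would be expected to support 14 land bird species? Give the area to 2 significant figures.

14 = 9.71 × A^0.17  ⇒  A^0.17 = 14/9.71 = 1.442
ln A = ln(1.442) / 0.17 = 0.3659 / 0.17 = 2.1524
A = e^2.1524 ≈ 8.605 km²

8.6 km²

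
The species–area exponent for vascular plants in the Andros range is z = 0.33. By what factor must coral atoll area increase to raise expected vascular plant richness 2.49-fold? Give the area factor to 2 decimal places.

15.87

(A₂/A₁)^0.33 = 2.49, so A₂/A₁ = 2.49^(1/0.33) = 2.49^3.03
ln(A₂/A₁) = ln 2.49 / 0.33 = 0.9123 / 0.33 = 2.7645
A₂/A₁ = e^2.7645 ≈ 15.87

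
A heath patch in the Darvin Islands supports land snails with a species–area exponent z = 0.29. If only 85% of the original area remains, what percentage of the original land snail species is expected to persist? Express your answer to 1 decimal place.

95.4%

S_new/S_old = (A_new/A_old)^z = 0.85^0.29
= exp(0.29 × ln 0.85) = exp(0.29 × -0.1625) = exp(-0.0471) ≈ 0.954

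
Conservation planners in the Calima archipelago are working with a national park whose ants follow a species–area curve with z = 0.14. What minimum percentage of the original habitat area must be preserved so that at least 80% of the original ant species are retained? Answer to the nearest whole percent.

Need (A_new/A_old)^0.14 = 0.8, so A_new/A_old = 0.8^(1/0.14) = 0.8^7.143
ln(A_new/A_old) = ln 0.8 / 0.14 = -0.2231 / 0.14 = -1.5939
A_new/A_old = e^-1.5939 ≈ 0.2031

20%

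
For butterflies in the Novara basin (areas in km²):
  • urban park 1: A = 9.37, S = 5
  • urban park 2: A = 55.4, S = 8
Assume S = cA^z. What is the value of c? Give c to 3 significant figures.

2.77

z = ln(S₂/S₁) / ln(A₂/A₁) = ln(8/5) / ln(55.4/9.37) = 0.4700 / 1.7771 = 0.2645
c = S₁ / A₁^z = 5 / 9.37^0.2645 = 5 / 1.807 = 2.767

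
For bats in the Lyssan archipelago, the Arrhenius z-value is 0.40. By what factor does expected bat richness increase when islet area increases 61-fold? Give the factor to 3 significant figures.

5.18

S₂/S₁ = (A₂/A₁)^z = 61^0.4
ln(S₂/S₁) = 0.4 × ln 61 = 0.4 × 4.1109 = 1.6443
S₂/S₁ = e^1.6443 ≈ 5.178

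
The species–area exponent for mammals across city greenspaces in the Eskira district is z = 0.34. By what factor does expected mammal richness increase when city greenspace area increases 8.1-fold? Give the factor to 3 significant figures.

2.04

S₂/S₁ = (A₂/A₁)^z = 8.1^0.34
ln(S₂/S₁) = 0.34 × ln 8.1 = 0.34 × 2.0919 = 0.7112
S₂/S₁ = e^0.7112 ≈ 2.037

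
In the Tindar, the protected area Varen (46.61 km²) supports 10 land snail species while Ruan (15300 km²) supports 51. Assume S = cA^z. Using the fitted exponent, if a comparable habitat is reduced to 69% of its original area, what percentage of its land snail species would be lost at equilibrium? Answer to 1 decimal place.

9.9%

z = ln(51/10) / ln(15300/46.61) = 1.6292 / 5.7938 = 0.2812
S_new/S_old = (A_new/A_old)^z = 0.69^0.2812 = exp(0.2812 × -0.3711) = 0.9009
Fraction lost = 1 − 0.9009 = 0.09909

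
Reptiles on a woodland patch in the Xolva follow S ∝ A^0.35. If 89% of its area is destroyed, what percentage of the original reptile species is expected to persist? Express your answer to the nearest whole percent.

46%

S_new/S_old = (A_new/A_old)^z = 0.11^0.35
= exp(0.35 × ln 0.11) = exp(0.35 × -2.2073) = exp(-0.7725) ≈ 0.4618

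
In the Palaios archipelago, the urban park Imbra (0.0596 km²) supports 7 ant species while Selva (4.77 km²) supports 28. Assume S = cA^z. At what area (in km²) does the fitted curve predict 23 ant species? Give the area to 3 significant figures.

2.56 km²

z = ln(28/7) / ln(4.77/0.0596) = 1.3863 / 4.3824 = 0.3163
c = 7 / 0.0596^0.3163 = 7 / 0.4098 = 17.08
A = (23/17.08)^(1/0.3163) ⇒ ln A = ln(1.346)/0.3163 = 0.9405
A = e^0.9405 ≈ 2.561 km²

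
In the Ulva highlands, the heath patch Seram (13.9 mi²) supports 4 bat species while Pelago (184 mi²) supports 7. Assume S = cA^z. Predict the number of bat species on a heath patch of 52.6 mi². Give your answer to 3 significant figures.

5.34

z = ln(7/4) / ln(184/13.9) = 0.5596 / 2.5830 = 0.2166
c = 4 / 13.9^0.2166 = 4 / 1.769 = 2.262
S₃ = 2.262 × 52.6^0.2166 = 2.262 × 2.36 ≈ 5.337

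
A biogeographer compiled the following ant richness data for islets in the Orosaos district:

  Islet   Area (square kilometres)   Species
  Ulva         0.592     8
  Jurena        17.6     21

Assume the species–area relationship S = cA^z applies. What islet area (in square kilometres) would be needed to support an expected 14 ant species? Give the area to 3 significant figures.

4.23 square kilometres

z = ln(21/8) / ln(17.6/0.592) = 0.9651 / 3.3921 = 0.2845
c = 8 / 0.592^0.2845 = 8 / 0.8614 = 9.287
A = (14/9.287)^(1/0.2845) ⇒ ln A = ln(1.508)/0.2845 = 1.4427
A = e^1.4427 ≈ 4.232 square kilometres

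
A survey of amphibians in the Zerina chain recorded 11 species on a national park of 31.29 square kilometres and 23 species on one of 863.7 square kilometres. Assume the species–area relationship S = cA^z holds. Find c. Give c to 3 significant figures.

z = ln(S₂/S₁) / ln(A₂/A₁) = ln(23/11) / ln(863.7/31.29) = 0.7376 / 3.3179 = 0.2223
c = S₁ / A₁^z = 11 / 31.29^0.2223 = 11 / 2.15 = 5.116

5.12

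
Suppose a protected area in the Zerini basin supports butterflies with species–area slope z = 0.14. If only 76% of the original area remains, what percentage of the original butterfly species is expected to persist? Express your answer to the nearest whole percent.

96%

S_new/S_old = (A_new/A_old)^z = 0.76^0.14
= exp(0.14 × ln 0.76) = exp(0.14 × -0.2744) = exp(-0.0384) ≈ 0.9623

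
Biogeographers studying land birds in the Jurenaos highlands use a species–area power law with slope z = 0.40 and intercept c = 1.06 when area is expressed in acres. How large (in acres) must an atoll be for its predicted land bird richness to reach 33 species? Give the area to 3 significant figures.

5410 acres

33 = 1.06 × A^0.4  ⇒  A^0.4 = 33/1.06 = 31.13
ln A = ln(31.13) / 0.4 = 3.4382 / 0.4 = 8.5956
A = e^8.5956 ≈ 5408 acres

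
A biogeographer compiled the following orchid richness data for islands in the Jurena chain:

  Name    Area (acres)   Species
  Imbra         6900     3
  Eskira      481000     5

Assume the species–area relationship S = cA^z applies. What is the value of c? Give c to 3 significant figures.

z = ln(S₂/S₁) / ln(A₂/A₁) = ln(5/3) / ln(481000/6900) = 0.5108 / 4.2443 = 0.1204
c = S₁ / A₁^z = 3 / 6900^0.1204 = 3 / 2.897 = 1.035

1.04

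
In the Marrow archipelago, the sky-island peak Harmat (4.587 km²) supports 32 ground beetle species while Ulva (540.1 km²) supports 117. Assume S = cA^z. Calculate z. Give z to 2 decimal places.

0.27

Taking logs: ln S = ln c + z ln A, so z = (ln S₂ − ln S₁)/(ln A₂ − ln A₁).
z = ln(117/32) / ln(540.1/4.587) = ln(3.656) / ln(117.7) = 1.2964 / 4.7685 = 0.2719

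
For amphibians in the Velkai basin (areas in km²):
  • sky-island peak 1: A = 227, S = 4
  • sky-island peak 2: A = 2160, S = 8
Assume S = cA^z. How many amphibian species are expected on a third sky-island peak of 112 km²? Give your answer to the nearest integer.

3

z = ln(8/4) / ln(2160/227) = 0.6931 / 2.2529 = 0.3077
c = 4 / 227^0.3077 = 4 / 5.307 = 0.7537
S₃ = 0.7537 × 112^0.3077 = 0.7537 × 4.27 ≈ 3.219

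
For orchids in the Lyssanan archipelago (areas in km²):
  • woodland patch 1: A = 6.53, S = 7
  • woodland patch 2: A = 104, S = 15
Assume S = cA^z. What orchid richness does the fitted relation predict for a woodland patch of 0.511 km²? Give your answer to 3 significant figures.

3.47

z = ln(15/7) / ln(104/6.53) = 0.7621 / 2.7680 = 0.2753
c = 7 / 6.53^0.2753 = 7 / 1.676 = 4.176
S₃ = 4.176 × 0.511^0.2753 = 4.176 × 0.8312 ≈ 3.471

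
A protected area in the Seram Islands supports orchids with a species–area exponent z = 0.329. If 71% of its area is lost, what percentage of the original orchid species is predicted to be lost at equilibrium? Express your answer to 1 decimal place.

33.5%

S_new/S_old = (A_new/A_old)^z = 0.29^0.329
= exp(0.329 × ln 0.29) = exp(0.329 × -1.2379) = exp(-0.4073) ≈ 0.6655
Fraction lost = 1 − 0.6655 = 0.3345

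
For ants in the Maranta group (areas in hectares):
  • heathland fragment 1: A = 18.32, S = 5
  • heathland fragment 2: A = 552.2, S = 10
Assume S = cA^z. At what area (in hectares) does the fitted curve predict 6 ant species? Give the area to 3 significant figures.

44.9 hectares

z = ln(10/5) / ln(552.2/18.32) = 0.6931 / 3.4059 = 0.2035
c = 5 / 18.32^0.2035 = 5 / 1.807 = 2.767
A = (6/2.767)^(1/0.2035) ⇒ ln A = ln(2.169)/0.2035 = 3.8039
A = e^3.8039 ≈ 44.87 hectares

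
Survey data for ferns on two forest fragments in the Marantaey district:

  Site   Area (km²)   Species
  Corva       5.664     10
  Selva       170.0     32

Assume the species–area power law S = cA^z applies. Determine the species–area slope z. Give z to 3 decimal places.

0.342

Taking logs: ln S = ln c + z ln A, so z = (ln S₂ − ln S₁)/(ln A₂ − ln A₁).
z = ln(32/10) / ln(170/5.664) = ln(3.2) / ln(30.01) = 1.1632 / 3.4017 = 0.3419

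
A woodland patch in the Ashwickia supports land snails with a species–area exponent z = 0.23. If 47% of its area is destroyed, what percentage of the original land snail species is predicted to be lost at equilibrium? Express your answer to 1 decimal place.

13.6%

S_new/S_old = (A_new/A_old)^z = 0.53^0.23
= exp(0.23 × ln 0.53) = exp(0.23 × -0.6349) = exp(-0.1460) ≈ 0.8641
Fraction lost = 1 − 0.8641 = 0.1359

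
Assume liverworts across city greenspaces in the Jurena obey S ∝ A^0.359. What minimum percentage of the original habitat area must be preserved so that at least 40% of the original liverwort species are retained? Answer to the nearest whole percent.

Need (A_new/A_old)^0.359 = 0.4, so A_new/A_old = 0.4^(1/0.359) = 0.4^2.786
ln(A_new/A_old) = ln 0.4 / 0.359 = -0.9163 / 0.359 = -2.5523
A_new/A_old = e^-2.5523 ≈ 0.0779

8%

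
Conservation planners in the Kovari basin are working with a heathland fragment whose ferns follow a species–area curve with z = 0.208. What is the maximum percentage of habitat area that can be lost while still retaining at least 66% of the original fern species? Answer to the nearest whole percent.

Need (A_new/A_old)^0.208 = 0.66, so A_new/A_old = 0.66^(1/0.208) = 0.66^4.808
ln(A_new/A_old) = ln 0.66 / 0.208 = -0.4155 / 0.208 = -1.9977
A_new/A_old = e^-1.9977 ≈ 0.1357
Fraction that can be lost = 1 − 0.1357 = 0.8643

86%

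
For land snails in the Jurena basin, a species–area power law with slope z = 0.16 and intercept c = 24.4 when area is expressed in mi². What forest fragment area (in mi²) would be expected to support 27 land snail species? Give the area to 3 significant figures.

27 = 24.4 × A^0.16  ⇒  A^0.16 = 27/24.4 = 1.107
ln A = ln(1.107) / 0.16 = 0.1013 / 0.16 = 0.6328
A = e^0.6328 ≈ 1.883 mi²

1.88 mi²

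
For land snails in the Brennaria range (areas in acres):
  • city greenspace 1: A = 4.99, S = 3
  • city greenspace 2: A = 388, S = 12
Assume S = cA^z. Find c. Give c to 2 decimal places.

1.80

z = ln(S₂/S₁) / ln(A₂/A₁) = ln(12/3) / ln(388/4.99) = 1.3863 / 4.3536 = 0.3184
c = S₁ / A₁^z = 3 / 4.99^0.3184 = 3 / 1.668 = 1.798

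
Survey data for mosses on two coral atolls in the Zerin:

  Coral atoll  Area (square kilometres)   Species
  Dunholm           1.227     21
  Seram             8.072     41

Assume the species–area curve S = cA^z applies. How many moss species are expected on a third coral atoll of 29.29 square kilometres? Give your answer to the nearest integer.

65

z = ln(41/21) / ln(8.072/1.227) = 0.6690 / 1.8838 = 0.3552
c = 21 / 1.227^0.3552 = 21 / 1.075 = 19.53
S₃ = 19.53 × 29.29^0.3552 = 19.53 × 3.318 ≈ 64.8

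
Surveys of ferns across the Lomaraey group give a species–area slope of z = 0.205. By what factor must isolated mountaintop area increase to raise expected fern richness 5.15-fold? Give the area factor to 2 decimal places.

(A₂/A₁)^0.205 = 5.15, so A₂/A₁ = 5.15^(1/0.205) = 5.15^4.878
ln(A₂/A₁) = ln 5.15 / 0.205 = 1.6390 / 0.205 = 7.9951
A₂/A₁ = e^7.9951 ≈ 2966

2966.40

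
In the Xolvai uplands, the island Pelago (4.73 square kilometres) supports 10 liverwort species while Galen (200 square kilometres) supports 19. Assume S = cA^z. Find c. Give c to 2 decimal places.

z = ln(S₂/S₁) / ln(A₂/A₁) = ln(19/10) / ln(200/4.73) = 0.6419 / 3.7444 = 0.1714
c = S₁ / A₁^z = 10 / 4.73^0.1714 = 10 / 1.305 = 7.662

7.66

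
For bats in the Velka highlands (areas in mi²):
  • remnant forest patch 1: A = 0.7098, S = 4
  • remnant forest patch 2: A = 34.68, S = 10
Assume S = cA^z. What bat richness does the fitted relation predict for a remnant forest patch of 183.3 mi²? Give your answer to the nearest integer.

z = ln(10/4) / ln(34.68/0.7098) = 0.9163 / 3.8889 = 0.2356
c = 4 / 0.7098^0.2356 = 4 / 0.9224 = 4.336
S₃ = 4.336 × 183.3^0.2356 = 4.336 × 3.414 ≈ 14.8

15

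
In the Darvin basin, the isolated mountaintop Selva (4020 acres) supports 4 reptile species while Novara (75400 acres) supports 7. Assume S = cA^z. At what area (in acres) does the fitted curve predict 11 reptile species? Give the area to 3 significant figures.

z = ln(7/4) / ln(75400/4020) = 0.5596 / 2.9315 = 0.1909
c = 4 / 4020^0.1909 = 4 / 4.876 = 0.8204
A = (11/0.8204)^(1/0.1909) ⇒ ln A = ln(13.41)/0.1909 = 13.5983
A = e^13.5983 ≈ 804735 acres

805000 acres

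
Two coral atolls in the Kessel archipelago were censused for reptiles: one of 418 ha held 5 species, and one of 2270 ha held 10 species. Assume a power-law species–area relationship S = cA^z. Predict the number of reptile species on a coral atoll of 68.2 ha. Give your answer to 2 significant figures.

2.4

z = ln(10/5) / ln(2270/418) = 0.6931 / 1.6921 = 0.4096
c = 5 / 418^0.4096 = 5 / 11.85 = 0.4219
S₃ = 0.4219 × 68.2^0.4096 = 0.4219 × 5.639 ≈ 2.379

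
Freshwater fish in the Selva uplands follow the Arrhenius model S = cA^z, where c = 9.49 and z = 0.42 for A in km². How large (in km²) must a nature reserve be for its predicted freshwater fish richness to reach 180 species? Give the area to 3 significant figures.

180 = 9.49 × A^0.42  ⇒  A^0.42 = 180/9.49 = 18.97
ln A = ln(18.97) / 0.42 = 2.9427 / 0.42 = 7.0065
A = e^7.0065 ≈ 1104 km²

1100 km²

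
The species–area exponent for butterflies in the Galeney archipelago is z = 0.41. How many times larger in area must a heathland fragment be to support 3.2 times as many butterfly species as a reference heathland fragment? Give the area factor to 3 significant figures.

(A₂/A₁)^0.41 = 3.2, so A₂/A₁ = 3.2^(1/0.41) = 3.2^2.439
ln(A₂/A₁) = ln 3.2 / 0.41 = 1.1632 / 0.41 = 2.8370
A₂/A₁ = e^2.8370 ≈ 17.06

17.1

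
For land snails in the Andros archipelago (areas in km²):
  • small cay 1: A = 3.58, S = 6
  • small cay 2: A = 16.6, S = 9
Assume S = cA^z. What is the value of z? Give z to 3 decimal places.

Taking logs: ln S = ln c + z ln A, so z = (ln S₂ − ln S₁)/(ln A₂ − ln A₁).
z = ln(9/6) / ln(16.6/3.58) = ln(1.5) / ln(4.637) = 0.4055 / 1.5340 = 0.2643

0.264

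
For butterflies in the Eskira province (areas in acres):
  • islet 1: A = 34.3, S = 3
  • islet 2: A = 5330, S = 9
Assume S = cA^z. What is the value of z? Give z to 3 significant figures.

Taking logs: ln S = ln c + z ln A, so z = (ln S₂ − ln S₁)/(ln A₂ − ln A₁).
z = ln(9/3) / ln(5330/34.3) = ln(3) / ln(155.4) = 1.0986 / 5.0460 = 0.2177

0.218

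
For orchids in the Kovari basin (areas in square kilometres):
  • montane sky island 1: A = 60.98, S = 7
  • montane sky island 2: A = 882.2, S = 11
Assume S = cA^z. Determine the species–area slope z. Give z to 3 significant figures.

Taking logs: ln S = ln c + z ln A, so z = (ln S₂ − ln S₁)/(ln A₂ − ln A₁).
z = ln(11/7) / ln(882.2/60.98) = ln(1.571) / ln(14.47) = 0.4520 / 2.6719 = 0.1692

0.169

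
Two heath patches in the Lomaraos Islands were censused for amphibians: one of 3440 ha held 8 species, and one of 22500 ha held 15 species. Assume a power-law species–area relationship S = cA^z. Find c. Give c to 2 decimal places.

z = ln(S₂/S₁) / ln(A₂/A₁) = ln(15/8) / ln(22500/3440) = 0.6286 / 1.8780 = 0.3347
c = S₁ / A₁^z = 8 / 3440^0.3347 = 8 / 15.27 = 0.524

0.52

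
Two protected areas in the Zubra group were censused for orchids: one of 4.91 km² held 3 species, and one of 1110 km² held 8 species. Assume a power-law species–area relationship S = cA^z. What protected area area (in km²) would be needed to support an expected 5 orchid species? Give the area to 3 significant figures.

82.6 km²

z = ln(8/3) / ln(1110/4.91) = 0.9808 / 5.4208 = 0.1809
c = 3 / 4.91^0.1809 = 3 / 1.334 = 2.249
A = (5/2.249)^(1/0.1809) ⇒ ln A = ln(2.223)/0.1809 = 4.4145
A = e^4.4145 ≈ 82.64 km²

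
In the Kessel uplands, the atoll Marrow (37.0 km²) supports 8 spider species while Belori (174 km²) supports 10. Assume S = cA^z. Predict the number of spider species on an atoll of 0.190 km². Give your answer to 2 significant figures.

z = ln(10/8) / ln(174/37) = 0.2231 / 1.5481 = 0.1441
c = 8 / 37^0.1441 = 8 / 1.683 = 4.754
S₃ = 4.754 × 0.19^0.1441 = 4.754 × 0.7871 ≈ 3.742

3.7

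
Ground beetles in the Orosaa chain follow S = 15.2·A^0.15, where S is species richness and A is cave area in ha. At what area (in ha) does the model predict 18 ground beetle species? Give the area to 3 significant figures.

18 = 15.2 × A^0.15  ⇒  A^0.15 = 18/15.2 = 1.184
ln A = ln(1.184) / 0.15 = 0.1691 / 0.15 = 1.1272
A = e^1.1272 ≈ 3.087 ha

3.09 ha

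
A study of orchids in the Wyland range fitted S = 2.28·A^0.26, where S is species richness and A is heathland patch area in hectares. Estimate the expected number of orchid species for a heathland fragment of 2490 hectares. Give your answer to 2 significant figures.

17

S = 2.28 × 2490^0.26
ln S = ln 2.28 + 0.26 × ln 2490 = 0.8242 + 0.26 × 7.8200 = 2.8574
S = e^2.8574 ≈ 17.42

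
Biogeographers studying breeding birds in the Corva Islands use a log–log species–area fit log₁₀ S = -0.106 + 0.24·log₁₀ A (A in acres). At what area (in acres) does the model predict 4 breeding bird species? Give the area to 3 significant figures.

892 acres

4 = 0.7834 × A^0.24  ⇒  A^0.24 = 4/0.7834 = 5.106
ln A = ln(5.106) / 0.24 = 1.6304 / 0.24 = 6.7932
A = e^6.7932 ≈ 891.8 acres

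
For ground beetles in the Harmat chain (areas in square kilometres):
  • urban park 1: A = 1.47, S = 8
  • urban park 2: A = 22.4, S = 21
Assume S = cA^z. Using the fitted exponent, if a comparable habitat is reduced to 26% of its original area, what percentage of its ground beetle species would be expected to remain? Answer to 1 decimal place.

62.0%

z = ln(21/8) / ln(22.4/1.47) = 0.9651 / 2.7238 = 0.3543
S_new/S_old = (A_new/A_old)^z = 0.26^0.3543 = exp(0.3543 × -1.3471) = 0.6205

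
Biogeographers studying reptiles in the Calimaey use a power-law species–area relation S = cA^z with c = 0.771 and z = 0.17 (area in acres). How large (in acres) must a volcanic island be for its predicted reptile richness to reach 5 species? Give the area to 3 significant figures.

5 = 0.771 × A^0.17  ⇒  A^0.17 = 5/0.771 = 6.485
ln A = ln(6.485) / 0.17 = 1.8695 / 0.17 = 10.9971
A = e^10.9971 ≈ 59700 acres

59700 acres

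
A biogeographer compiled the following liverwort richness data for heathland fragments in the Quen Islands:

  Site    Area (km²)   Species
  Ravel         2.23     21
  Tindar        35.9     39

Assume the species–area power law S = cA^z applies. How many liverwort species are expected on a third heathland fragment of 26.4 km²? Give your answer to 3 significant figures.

36.4

z = ln(39/21) / ln(35.9/2.23) = 0.6190 / 2.7787 = 0.2228
c = 21 / 2.23^0.2228 = 21 / 1.196 = 17.56
S₃ = 17.56 × 26.4^0.2228 = 17.56 × 2.073 ≈ 36.42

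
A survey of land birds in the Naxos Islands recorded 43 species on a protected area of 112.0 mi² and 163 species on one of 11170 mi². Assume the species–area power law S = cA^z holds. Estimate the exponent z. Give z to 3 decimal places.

Taking logs: ln S = ln c + z ln A, so z = (ln S₂ − ln S₁)/(ln A₂ − ln A₁).
z = ln(163/43) / ln(11170/112) = ln(3.791) / ln(99.73) = 1.3326 / 4.6025 = 0.2895

0.290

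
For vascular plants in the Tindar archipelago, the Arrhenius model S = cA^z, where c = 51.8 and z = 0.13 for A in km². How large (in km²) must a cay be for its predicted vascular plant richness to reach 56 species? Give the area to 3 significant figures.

1.82 km²

56 = 51.8 × A^0.13  ⇒  A^0.13 = 56/51.8 = 1.081
ln A = ln(1.081) / 0.13 = 0.0780 / 0.13 = 0.5997
A = e^0.5997 ≈ 1.822 km²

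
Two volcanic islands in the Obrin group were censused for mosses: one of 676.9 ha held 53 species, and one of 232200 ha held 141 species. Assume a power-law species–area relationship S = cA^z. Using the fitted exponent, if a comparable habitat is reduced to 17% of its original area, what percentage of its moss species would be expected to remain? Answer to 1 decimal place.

74.3%

z = ln(141/53) / ln(232200/676.9) = 0.9785 / 5.8378 = 0.1676
S_new/S_old = (A_new/A_old)^z = 0.17^0.1676 = exp(0.1676 × -1.7720) = 0.743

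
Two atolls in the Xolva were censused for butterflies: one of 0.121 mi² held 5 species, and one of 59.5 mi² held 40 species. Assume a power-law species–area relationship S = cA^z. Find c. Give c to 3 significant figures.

z = ln(S₂/S₁) / ln(A₂/A₁) = ln(40/5) / ln(59.5/0.121) = 2.0794 / 6.1979 = 0.3355
c = S₁ / A₁^z = 5 / 0.121^0.3355 = 5 / 0.4923 = 10.16

10.2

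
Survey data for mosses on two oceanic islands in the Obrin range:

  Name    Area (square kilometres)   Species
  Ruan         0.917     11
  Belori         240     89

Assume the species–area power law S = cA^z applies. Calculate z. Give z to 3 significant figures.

0.376

Taking logs: ln S = ln c + z ln A, so z = (ln S₂ − ln S₁)/(ln A₂ − ln A₁).
z = ln(89/11) / ln(240/0.917) = ln(8.091) / ln(261.7) = 2.0907 / 5.5673 = 0.3755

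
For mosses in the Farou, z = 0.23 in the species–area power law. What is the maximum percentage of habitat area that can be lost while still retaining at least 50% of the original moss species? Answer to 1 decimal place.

95.1%

Need (A_new/A_old)^0.23 = 0.5, so A_new/A_old = 0.5^(1/0.23) = 0.5^4.348
ln(A_new/A_old) = ln 0.5 / 0.23 = -0.6931 / 0.23 = -3.0137
A_new/A_old = e^-3.0137 ≈ 0.04911
Fraction that can be lost = 1 − 0.04911 = 0.9509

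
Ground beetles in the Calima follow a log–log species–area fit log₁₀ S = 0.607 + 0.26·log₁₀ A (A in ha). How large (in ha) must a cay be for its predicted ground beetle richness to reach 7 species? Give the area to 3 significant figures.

8.24 ha

7 = 4.046 × A^0.26  ⇒  A^0.26 = 7/4.046 = 1.73
ln A = ln(1.73) / 0.26 = 0.5482 / 0.26 = 2.1086
A = e^2.1086 ≈ 8.237 ha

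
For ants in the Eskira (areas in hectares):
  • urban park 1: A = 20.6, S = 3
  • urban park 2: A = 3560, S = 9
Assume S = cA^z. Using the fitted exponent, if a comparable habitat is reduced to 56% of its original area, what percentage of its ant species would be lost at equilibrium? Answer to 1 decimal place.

z = ln(9/3) / ln(3560/20.6) = 1.0986 / 5.1522 = 0.2132
S_new/S_old = (A_new/A_old)^z = 0.56^0.2132 = exp(0.2132 × -0.5798) = 0.8837
Fraction lost = 1 − 0.8837 = 0.1163

11.6%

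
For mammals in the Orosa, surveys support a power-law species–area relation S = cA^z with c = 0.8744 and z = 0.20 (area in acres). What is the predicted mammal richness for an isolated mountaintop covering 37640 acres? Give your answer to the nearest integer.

7

S = 0.8744 × 37640^0.2
ln S = ln 0.8744 + 0.2 × ln 37640 = -0.1342 + 0.2 × 10.5358 = 1.9729
S = e^1.9729 ≈ 7.192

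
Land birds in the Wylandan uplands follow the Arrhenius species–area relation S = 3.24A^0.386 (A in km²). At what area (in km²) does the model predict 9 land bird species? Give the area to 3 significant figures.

14.1 km²

9 = 3.24 × A^0.386  ⇒  A^0.386 = 9/3.24 = 2.778
ln A = ln(2.778) / 0.386 = 1.0217 / 0.386 = 2.6468
A = e^2.6468 ≈ 14.11 km²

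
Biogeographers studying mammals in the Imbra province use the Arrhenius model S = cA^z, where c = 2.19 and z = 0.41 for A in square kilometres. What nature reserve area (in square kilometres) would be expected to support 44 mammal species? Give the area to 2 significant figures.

44 = 2.19 × A^0.41  ⇒  A^0.41 = 44/2.19 = 20.09
ln A = ln(20.09) / 0.41 = 3.0003 / 0.41 = 7.3178
A = e^7.3178 ≈ 1507 square kilometres

1500 square kilometres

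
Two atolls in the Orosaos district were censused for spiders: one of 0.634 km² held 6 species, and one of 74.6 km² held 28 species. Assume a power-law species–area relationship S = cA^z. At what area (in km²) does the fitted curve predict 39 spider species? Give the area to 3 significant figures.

208 km²

z = ln(28/6) / ln(74.6/0.634) = 1.5404 / 4.7678 = 0.3231
c = 6 / 0.634^0.3231 = 6 / 0.8631 = 6.952
A = (39/6.952)^(1/0.3231) ⇒ ln A = ln(5.61)/0.3231 = 5.3377
A = e^5.3377 ≈ 208 km²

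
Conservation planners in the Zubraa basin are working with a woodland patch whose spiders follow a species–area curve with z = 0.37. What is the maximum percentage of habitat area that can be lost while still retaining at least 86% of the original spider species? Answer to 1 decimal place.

Need (A_new/A_old)^0.37 = 0.86, so A_new/A_old = 0.86^(1/0.37) = 0.86^2.703
ln(A_new/A_old) = ln 0.86 / 0.37 = -0.1508 / 0.37 = -0.4076
A_new/A_old = e^-0.4076 ≈ 0.6652
Fraction that can be lost = 1 − 0.6652 = 0.3348

33.5%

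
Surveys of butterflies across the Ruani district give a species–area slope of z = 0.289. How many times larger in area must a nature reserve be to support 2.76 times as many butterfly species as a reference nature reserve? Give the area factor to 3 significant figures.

33.5

(A₂/A₁)^0.289 = 2.76, so A₂/A₁ = 2.76^(1/0.289) = 2.76^3.46
ln(A₂/A₁) = ln 2.76 / 0.289 = 1.0152 / 0.289 = 3.5129
A₂/A₁ = e^3.5129 ≈ 33.55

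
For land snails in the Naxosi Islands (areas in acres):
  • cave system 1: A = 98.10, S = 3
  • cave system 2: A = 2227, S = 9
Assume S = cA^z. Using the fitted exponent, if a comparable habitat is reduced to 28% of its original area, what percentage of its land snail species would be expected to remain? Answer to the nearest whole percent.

64%

z = ln(9/3) / ln(2227/98.1) = 1.0986 / 3.1224 = 0.3518
S_new/S_old = (A_new/A_old)^z = 0.28^0.3518 = exp(0.3518 × -1.2730) = 0.639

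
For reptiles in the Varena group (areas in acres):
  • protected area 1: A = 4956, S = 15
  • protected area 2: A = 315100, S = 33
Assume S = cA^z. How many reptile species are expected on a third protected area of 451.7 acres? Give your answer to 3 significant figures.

z = ln(33/15) / ln(315100/4956) = 0.7885 / 4.1523 = 0.1899
c = 15 / 4956^0.1899 = 15 / 5.031 = 2.982
S₃ = 2.982 × 451.7^0.1899 = 2.982 × 3.192 ≈ 9.518

9.52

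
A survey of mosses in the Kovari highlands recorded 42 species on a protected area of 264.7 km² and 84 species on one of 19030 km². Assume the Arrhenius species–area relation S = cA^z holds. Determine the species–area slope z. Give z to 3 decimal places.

Taking logs: ln S = ln c + z ln A, so z = (ln S₂ − ln S₁)/(ln A₂ − ln A₁).
z = ln(84/42) / ln(19030/264.7) = ln(2) / ln(71.89) = 0.6931 / 4.2752 = 0.1621

0.162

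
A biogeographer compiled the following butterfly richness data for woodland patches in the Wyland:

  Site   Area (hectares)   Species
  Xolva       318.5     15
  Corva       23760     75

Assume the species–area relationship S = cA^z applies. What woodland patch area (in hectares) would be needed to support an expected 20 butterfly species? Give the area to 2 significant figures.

z = ln(75/15) / ln(23760/318.5) = 1.6094 / 4.3121 = 0.3732
c = 15 / 318.5^0.3732 = 15 / 8.595 = 1.745
A = (20/1.745)^(1/0.3732) ⇒ ln A = ln(11.46)/0.3732 = 6.5344
A = e^6.5344 ≈ 688.4 hectares

690 hectares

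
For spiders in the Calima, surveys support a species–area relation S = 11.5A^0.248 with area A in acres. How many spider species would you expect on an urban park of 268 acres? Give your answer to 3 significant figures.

S = 11.5 × 268^0.248 = 11.5 × 4.001 ≈ 46.01

46.0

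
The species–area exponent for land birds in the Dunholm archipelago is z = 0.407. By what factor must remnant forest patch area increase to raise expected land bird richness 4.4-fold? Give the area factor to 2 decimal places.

(A₂/A₁)^0.407 = 4.4, so A₂/A₁ = 4.4^(1/0.407) = 4.4^2.457
ln(A₂/A₁) = ln 4.4 / 0.407 = 1.4816 / 0.407 = 3.6403
A₂/A₁ = e^3.6403 ≈ 38.1

38.10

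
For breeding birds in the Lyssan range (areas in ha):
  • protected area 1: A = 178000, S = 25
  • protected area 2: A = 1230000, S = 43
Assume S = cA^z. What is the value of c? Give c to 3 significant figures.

0.841

z = ln(S₂/S₁) / ln(A₂/A₁) = ln(43/25) / ln(1230000/178000) = 0.5423 / 1.9330 = 0.2806
c = S₁ / A₁^z = 25 / 178000^0.2806 = 25 / 29.72 = 0.8411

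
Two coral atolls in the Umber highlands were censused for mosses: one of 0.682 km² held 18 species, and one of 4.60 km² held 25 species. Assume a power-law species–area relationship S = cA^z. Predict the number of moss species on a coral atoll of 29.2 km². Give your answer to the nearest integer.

z = ln(25/18) / ln(4.6/0.682) = 0.3285 / 1.9088 = 0.1721
c = 18 / 0.682^0.1721 = 18 / 0.9363 = 19.23
S₃ = 19.23 × 29.2^0.1721 = 19.23 × 1.787 ≈ 34.36

34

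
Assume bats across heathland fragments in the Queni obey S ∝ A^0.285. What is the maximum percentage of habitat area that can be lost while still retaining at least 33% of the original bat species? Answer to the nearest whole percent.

98%

Need (A_new/A_old)^0.285 = 0.33, so A_new/A_old = 0.33^(1/0.285) = 0.33^3.509
ln(A_new/A_old) = ln 0.33 / 0.285 = -1.1087 / 0.285 = -3.8900
A_new/A_old = e^-3.8900 ≈ 0.02044
Fraction that can be lost = 1 − 0.02044 = 0.9796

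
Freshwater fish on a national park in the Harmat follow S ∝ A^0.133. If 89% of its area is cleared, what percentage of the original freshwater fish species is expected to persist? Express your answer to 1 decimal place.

S_new/S_old = (A_new/A_old)^z = 0.11^0.133
= exp(0.133 × ln 0.11) = exp(0.133 × -2.2073) = exp(-0.2936) ≈ 0.7456

74.6%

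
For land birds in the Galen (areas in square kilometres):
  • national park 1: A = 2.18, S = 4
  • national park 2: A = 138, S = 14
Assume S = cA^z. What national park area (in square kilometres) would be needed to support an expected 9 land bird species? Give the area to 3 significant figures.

32.0 square kilometres

z = ln(14/4) / ln(138/2.18) = 1.2528 / 4.1479 = 0.3020
c = 4 / 2.18^0.3020 = 4 / 1.265 = 3.161
A = (9/3.161)^(1/0.3020) ⇒ ln A = ln(2.847)/0.3020 = 3.4643
A = e^3.4643 ≈ 31.96 square kilometres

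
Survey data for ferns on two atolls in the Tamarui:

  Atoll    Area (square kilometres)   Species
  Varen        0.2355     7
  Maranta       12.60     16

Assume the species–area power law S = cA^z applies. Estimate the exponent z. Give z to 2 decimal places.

Taking logs: ln S = ln c + z ln A, so z = (ln S₂ − ln S₁)/(ln A₂ − ln A₁).
z = ln(16/7) / ln(12.6/0.2355) = ln(2.286) / ln(53.5) = 0.8267 / 3.9797 = 0.2077

0.21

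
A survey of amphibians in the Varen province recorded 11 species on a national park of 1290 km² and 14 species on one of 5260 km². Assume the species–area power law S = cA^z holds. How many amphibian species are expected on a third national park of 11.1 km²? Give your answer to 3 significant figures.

z = ln(14/11) / ln(5260/1290) = 0.2412 / 1.4055 = 0.1716
c = 11 / 1290^0.1716 = 11 / 3.418 = 3.219
S₃ = 3.219 × 11.1^0.1716 = 3.219 × 1.511 ≈ 4.864

4.86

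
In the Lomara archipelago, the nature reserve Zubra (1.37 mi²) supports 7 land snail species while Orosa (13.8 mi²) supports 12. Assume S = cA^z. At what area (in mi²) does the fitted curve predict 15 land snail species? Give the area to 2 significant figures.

36 mi²

z = ln(12/7) / ln(13.8/1.37) = 0.5390 / 2.3099 = 0.2333
c = 7 / 1.37^0.2333 = 7 / 1.076 = 6.504
A = (15/6.504)^(1/0.2333) ⇒ ln A = ln(2.306)/0.2333 = 3.5809
A = e^3.5809 ≈ 35.91 mi²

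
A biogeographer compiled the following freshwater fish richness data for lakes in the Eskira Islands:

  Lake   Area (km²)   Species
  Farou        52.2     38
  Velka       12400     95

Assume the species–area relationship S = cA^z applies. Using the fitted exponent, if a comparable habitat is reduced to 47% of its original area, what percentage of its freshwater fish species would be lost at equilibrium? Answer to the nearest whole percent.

12%

z = ln(95/38) / ln(12400/52.2) = 0.9163 / 5.4704 = 0.1675
S_new/S_old = (A_new/A_old)^z = 0.47^0.1675 = exp(0.1675 × -0.7550) = 0.8812
Fraction lost = 1 − 0.8812 = 0.1188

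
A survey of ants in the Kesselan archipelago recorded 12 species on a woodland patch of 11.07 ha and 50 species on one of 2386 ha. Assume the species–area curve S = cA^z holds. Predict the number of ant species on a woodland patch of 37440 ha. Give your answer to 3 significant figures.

104

z = ln(50/12) / ln(2386/11.07) = 1.4271 / 5.3731 = 0.2656
c = 12 / 11.07^0.2656 = 12 / 1.894 = 6.337
S₃ = 6.337 × 37440^0.2656 = 6.337 × 16.39 ≈ 103.9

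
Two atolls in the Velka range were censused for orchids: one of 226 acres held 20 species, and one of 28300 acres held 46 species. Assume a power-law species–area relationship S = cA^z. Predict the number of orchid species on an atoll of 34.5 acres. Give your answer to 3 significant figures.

z = ln(46/20) / ln(28300/226) = 0.8329 / 4.8301 = 0.1724
c = 20 / 226^0.1724 = 20 / 2.547 = 7.854
S₃ = 7.854 × 34.5^0.1724 = 7.854 × 1.842 ≈ 14.46

14.5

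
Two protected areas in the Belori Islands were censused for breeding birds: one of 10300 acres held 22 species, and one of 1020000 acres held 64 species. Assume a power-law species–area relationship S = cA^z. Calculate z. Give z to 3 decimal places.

Taking logs: ln S = ln c + z ln A, so z = (ln S₂ − ln S₁)/(ln A₂ − ln A₁).
z = ln(64/22) / ln(1020000/10300) = ln(2.909) / ln(99.03) = 1.0678 / 4.5954 = 0.2324

0.232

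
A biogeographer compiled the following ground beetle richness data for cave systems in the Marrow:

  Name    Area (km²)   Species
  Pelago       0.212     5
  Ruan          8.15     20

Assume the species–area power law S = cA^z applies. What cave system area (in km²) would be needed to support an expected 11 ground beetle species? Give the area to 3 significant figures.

z = ln(20/5) / ln(8.15/0.212) = 1.3863 / 3.6492 = 0.3799
c = 5 / 0.212^0.3799 = 5 / 0.5547 = 9.013
A = (11/9.013)^(1/0.3799) ⇒ ln A = ln(1.22)/0.3799 = 0.5243
A = e^0.5243 ≈ 1.689 km²

1.69 km²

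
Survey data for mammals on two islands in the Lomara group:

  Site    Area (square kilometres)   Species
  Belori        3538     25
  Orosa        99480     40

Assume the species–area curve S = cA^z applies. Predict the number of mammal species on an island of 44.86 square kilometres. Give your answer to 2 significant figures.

z = ln(40/25) / ln(99480/3538) = 0.4700 / 3.3364 = 0.1409
c = 25 / 3538^0.1409 = 25 / 3.162 = 7.907
S₃ = 7.907 × 44.86^0.1409 = 7.907 × 1.709 ≈ 13.51

14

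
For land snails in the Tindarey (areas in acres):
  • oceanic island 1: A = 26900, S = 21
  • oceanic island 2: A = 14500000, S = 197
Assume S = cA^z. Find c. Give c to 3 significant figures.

0.557

z = ln(S₂/S₁) / ln(A₂/A₁) = ln(197/21) / ln(14500000/26900) = 2.2387 / 6.2898 = 0.3559
c = S₁ / A₁^z = 21 / 26900^0.3559 = 21 / 37.73 = 0.5566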